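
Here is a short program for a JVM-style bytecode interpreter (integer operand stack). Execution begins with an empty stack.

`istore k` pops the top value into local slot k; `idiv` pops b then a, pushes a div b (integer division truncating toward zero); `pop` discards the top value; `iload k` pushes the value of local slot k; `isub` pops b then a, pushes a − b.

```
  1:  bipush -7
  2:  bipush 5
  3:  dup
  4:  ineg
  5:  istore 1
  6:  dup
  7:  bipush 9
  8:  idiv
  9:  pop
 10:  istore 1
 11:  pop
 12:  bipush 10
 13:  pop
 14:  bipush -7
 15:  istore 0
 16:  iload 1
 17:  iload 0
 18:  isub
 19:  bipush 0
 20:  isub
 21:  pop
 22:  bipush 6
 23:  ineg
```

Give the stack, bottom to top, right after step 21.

bipush -7 : [-7]
bipush 5  : [-7, 5]
dup       : [-7, 5, 5]
ineg      : [-7, 5, -5]
istore 1  : [-7, 5]
dup       : [-7, 5, 5]
bipush 9  : [-7, 5, 5, 9]
idiv      : [-7, 5, 0]
pop       : [-7, 5]
istore 1  : [-7]
pop       : []
bipush 10 : [10]
pop       : []
bipush -7 : [-7]
istore 0  : []
iload 1   : [5]
iload 0   : [5, -7]
isub      : [12]
bipush 0  : [12, 0]
isub      : [12]
pop       : []

[]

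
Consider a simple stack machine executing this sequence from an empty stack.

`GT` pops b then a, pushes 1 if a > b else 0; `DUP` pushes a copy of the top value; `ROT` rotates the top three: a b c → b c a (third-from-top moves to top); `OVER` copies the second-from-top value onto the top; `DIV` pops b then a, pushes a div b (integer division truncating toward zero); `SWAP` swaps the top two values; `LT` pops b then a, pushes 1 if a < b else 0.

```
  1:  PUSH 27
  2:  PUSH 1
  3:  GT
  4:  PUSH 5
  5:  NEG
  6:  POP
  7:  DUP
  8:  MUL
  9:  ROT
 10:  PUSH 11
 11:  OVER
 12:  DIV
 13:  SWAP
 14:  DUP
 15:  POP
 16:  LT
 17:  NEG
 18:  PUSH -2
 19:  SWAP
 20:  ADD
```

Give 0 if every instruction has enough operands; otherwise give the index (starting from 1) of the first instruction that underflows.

9

PUSH 27 → 27
PUSH 1  → 27 1
GT      → 1
PUSH 5  → 1 5
NEG     → 1 -5
POP     → 1
DUP     → 1 1
MUL     → 1
ROT  — needs 3 operands, stack has 1 → underflow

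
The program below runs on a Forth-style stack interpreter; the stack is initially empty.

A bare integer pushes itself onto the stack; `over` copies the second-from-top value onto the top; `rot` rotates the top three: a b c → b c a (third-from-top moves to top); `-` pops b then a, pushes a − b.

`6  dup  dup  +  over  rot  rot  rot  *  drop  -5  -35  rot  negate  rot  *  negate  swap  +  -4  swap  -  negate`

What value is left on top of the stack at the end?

6       [6]
dup     [6, 6]
dup     [6, 6, 6]
+       [6, 12]
over    [6, 12, 6]
rot     [12, 6, 6]
rot     [6, 6, 12]
rot     [6, 12, 6]
*       [6, 72]
drop    [6]
-5      [6, -5]
-35     [6, -5, -35]
rot     [-5, -35, 6]
negate  [-5, -35, -6]
rot     [-35, -6, -5]
*       [-35, 30]
negate  [-35, -30]
swap    [-30, -35]
+       [-65]
-4      [-65, -4]
swap    [-4, -65]
-       [61]
negate  [-61]

-61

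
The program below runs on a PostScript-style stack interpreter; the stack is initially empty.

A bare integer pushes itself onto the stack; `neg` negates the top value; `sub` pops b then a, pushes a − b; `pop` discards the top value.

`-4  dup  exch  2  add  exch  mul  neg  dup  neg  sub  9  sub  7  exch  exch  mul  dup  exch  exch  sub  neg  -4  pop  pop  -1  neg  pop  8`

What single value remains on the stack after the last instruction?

-4   -> -4
dup  -> -4 -4
exch -> -4 -4
2    -> -4 -4 2
add  -> -4 -2
exch -> -2 -4
mul  -> 8
neg  -> -8
dup  -> -8 -8
neg  -> -8 8
sub  -> -16
9    -> -16 9
sub  -> -25
7    -> -25 7
exch -> 7 -25
exch -> -25 7
mul  -> -175
dup  -> -175 -175
exch -> -175 -175
exch -> -175 -175
sub  -> 0
neg  -> 0
-4   -> 0 -4
pop  -> 0
pop  -> (empty)
-1   -> -1
neg  -> 1
pop  -> (empty)
8    -> 8

8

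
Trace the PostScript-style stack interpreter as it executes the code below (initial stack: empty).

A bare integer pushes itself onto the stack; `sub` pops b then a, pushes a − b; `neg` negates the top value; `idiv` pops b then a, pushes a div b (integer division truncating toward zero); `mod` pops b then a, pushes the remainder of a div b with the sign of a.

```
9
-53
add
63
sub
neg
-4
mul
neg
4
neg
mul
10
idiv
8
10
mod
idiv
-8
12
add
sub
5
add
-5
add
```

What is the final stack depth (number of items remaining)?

9    → 9
-53  → 9 -53
add  → -44
63   → -44 63
sub  → -107
neg  → 107
-4   → 107 -4
mul  → -428
neg  → 428
4    → 428 4
neg  → 428 -4
mul  → -1712
10   → -1712 10
idiv → -171
8    → -171 8
10   → -171 8 10
mod  → -171 8
idiv → -21
-8   → -21 -8
12   → -21 -8 12
add  → -21 4
sub  → -25
5    → -25 5
add  → -20
-5   → -20 -5
add  → -25

1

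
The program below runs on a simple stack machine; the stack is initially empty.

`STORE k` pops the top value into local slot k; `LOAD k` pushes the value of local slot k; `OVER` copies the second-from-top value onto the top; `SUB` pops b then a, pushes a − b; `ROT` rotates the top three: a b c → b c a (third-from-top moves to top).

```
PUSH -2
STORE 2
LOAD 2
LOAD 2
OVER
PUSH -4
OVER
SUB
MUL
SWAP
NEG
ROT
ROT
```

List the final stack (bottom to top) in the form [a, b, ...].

[2, -2, 4]

PUSH -2 -> [-2]
STORE 2 -> []
LOAD 2  -> [-2]
LOAD 2  -> [-2, -2]
OVER    -> [-2, -2, -2]
PUSH -4 -> [-2, -2, -2, -4]
OVER    -> [-2, -2, -2, -4, -2]
SUB     -> [-2, -2, -2, -2]
MUL     -> [-2, -2, 4]
SWAP    -> [-2, 4, -2]
NEG     -> [-2, 4, 2]
ROT     -> [4, 2, -2]
ROT     -> [2, -2, 4]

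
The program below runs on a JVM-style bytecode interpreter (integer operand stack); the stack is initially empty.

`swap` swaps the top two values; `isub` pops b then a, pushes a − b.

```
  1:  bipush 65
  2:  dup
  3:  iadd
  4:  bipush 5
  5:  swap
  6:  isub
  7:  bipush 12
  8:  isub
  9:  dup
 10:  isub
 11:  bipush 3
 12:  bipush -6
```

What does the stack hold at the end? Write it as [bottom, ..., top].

bipush 65 : [65]
dup       : [65, 65]
iadd      : [130]
bipush 5  : [130, 5]
swap      : [5, 130]
isub      : [-125]
bipush 12 : [-125, 12]
isub      : [-137]
dup       : [-137, -137]
isub      : [0]
bipush 3  : [0, 3]
bipush -6 : [0, 3, -6]

[0, 3, -6]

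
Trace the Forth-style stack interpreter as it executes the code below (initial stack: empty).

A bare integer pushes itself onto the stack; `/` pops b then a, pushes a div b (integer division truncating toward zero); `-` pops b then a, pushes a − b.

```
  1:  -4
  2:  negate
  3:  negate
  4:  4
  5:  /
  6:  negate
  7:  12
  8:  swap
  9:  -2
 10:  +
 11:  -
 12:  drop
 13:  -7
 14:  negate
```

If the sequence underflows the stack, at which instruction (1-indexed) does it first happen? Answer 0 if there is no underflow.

0

-4      [-4]
negate  [4]
negate  [-4]
4       [-4, 4]
/       [-1]
negate  [1]
12      [1, 12]
swap    [12, 1]
-2      [12, 1, -2]
+       [12, -1]
-       [13]
drop    []
-7      [-7]
negate  [7]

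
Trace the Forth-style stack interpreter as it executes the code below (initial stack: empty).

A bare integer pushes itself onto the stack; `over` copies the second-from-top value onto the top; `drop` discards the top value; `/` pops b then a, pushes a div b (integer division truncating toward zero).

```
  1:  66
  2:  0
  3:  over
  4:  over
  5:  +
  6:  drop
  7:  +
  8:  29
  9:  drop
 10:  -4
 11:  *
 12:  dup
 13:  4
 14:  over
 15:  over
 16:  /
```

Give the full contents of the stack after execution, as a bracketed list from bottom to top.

[-264, -264, 4, -66]

66   : [66]
0    : [66, 0]
over : [66, 0, 66]
over : [66, 0, 66, 0]
+    : [66, 0, 66]
drop : [66, 0]
+    : [66]
29   : [66, 29]
drop : [66]
-4   : [66, -4]
*    : [-264]
dup  : [-264, -264]
4    : [-264, -264, 4]
over : [-264, -264, 4, -264]
over : [-264, -264, 4, -264, 4]
/    : [-264, -264, 4, -66]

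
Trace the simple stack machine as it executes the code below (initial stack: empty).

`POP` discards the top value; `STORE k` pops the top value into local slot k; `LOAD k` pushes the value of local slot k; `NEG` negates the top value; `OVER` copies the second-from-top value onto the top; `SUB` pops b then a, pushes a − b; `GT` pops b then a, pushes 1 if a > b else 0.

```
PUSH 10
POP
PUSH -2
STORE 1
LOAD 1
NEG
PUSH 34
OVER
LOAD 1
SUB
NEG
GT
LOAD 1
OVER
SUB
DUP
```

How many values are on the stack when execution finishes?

PUSH 10 -> 10
POP     -> (empty)
PUSH -2 -> -2
STORE 1 -> (empty)
LOAD 1  -> -2
NEG     -> 2
PUSH 34 -> 2 34
OVER    -> 2 34 2
LOAD 1  -> 2 34 2 -2
SUB     -> 2 34 4
NEG     -> 2 34 -4
GT      -> 2 1
LOAD 1  -> 2 1 -2
OVER    -> 2 1 -2 1
SUB     -> 2 1 -3
DUP     -> 2 1 -3 -3

4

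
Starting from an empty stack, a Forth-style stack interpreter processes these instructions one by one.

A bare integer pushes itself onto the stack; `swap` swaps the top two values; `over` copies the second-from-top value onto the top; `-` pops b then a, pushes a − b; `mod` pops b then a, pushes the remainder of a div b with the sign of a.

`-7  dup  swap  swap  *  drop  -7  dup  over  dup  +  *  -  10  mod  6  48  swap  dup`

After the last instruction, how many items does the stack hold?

4

-7   -> [-7]
dup  -> [-7, -7]
swap -> [-7, -7]
swap -> [-7, -7]
*    -> [49]
drop -> []
-7   -> [-7]
dup  -> [-7, -7]
over -> [-7, -7, -7]
dup  -> [-7, -7, -7, -7]
+    -> [-7, -7, -14]
*    -> [-7, 98]
-    -> [-105]
10   -> [-105, 10]
mod  -> [-5]
6    -> [-5, 6]
48   -> [-5, 6, 48]
swap -> [-5, 48, 6]
dup  -> [-5, 48, 6, 6]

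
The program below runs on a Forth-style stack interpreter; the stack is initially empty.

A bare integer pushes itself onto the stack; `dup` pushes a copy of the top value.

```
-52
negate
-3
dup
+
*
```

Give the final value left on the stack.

-52     [-52]
negate  [52]
-3      [52, -3]
dup     [52, -3, -3]
+       [52, -6]
*       [-312]

-312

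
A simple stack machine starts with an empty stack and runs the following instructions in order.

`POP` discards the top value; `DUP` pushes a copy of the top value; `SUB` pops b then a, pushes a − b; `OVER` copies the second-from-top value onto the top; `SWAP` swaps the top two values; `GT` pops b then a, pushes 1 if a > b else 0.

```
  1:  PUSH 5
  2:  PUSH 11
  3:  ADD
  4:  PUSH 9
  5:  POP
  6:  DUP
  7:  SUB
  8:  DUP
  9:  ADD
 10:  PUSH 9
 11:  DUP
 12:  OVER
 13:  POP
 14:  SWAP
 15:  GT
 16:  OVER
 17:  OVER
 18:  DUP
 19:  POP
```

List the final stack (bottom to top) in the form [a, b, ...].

PUSH 5   [5]
PUSH 11  [5, 11]
ADD      [16]
PUSH 9   [16, 9]
POP      [16]
DUP      [16, 16]
SUB      [0]
DUP      [0, 0]
ADD      [0]
PUSH 9   [0, 9]
DUP      [0, 9, 9]
OVER     [0, 9, 9, 9]
POP      [0, 9, 9]
SWAP     [0, 9, 9]
GT       [0, 0]
OVER     [0, 0, 0]
OVER     [0, 0, 0, 0]
DUP      [0, 0, 0, 0, 0]
POP      [0, 0, 0, 0]

[0, 0, 0, 0]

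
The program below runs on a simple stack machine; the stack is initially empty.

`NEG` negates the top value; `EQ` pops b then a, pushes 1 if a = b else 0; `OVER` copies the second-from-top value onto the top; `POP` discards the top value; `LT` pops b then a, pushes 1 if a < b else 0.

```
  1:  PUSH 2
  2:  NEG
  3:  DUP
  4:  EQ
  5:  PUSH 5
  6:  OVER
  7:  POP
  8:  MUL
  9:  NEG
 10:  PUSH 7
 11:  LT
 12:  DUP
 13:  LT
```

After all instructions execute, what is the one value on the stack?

PUSH 2  [2]
NEG     [-2]
DUP     [-2, -2]
EQ      [1]
PUSH 5  [1, 5]
OVER    [1, 5, 1]
POP     [1, 5]
MUL     [5]
NEG     [-5]
PUSH 7  [-5, 7]
LT      [1]
DUP     [1, 1]
LT      [0]

0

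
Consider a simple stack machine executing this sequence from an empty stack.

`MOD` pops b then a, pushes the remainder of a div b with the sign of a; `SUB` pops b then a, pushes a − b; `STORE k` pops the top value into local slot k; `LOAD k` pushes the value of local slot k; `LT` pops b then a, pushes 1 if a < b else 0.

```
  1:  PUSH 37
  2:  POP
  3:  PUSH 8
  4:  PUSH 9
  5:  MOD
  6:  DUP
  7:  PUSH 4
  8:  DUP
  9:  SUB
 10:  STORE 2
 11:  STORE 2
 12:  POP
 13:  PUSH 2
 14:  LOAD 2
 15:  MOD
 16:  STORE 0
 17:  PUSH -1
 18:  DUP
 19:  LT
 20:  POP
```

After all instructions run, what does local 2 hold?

PUSH 37 : [37]
POP     : []
PUSH 8  : [8]
PUSH 9  : [8, 9]
MOD     : [8]
DUP     : [8, 8]
PUSH 4  : [8, 8, 4]
DUP     : [8, 8, 4, 4]
SUB     : [8, 8, 0]
STORE 2 : [8, 8]
STORE 2 : [8]
POP     : []
PUSH 2  : [2]
LOAD 2  : [2, 8]
MOD     : [2]
STORE 0 : []
PUSH -1 : [-1]
DUP     : [-1, -1]
LT      : [0]
POP     : []

8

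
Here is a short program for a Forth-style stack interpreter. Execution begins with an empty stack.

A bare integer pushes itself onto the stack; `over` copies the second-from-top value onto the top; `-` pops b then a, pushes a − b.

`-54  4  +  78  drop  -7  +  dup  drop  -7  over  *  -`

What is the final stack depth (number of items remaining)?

1

-54   -54
4     -54 4
+     -50
78    -50 78
drop  -50
-7    -50 -7
+     -57
dup   -57 -57
drop  -57
-7    -57 -7
over  -57 -7 -57
*     -57 399
-     -456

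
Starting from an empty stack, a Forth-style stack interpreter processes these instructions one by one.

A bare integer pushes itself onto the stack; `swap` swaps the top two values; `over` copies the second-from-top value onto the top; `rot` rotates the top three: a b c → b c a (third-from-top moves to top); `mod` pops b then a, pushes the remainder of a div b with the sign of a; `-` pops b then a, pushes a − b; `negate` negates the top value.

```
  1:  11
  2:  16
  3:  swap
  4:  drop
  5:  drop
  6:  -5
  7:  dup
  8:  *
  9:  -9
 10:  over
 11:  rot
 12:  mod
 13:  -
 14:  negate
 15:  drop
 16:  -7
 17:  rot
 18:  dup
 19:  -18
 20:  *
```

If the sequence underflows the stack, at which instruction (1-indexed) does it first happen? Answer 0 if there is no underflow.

17

11     -> [11]
16     -> [11, 16]
swap   -> [16, 11]
drop   -> [16]
drop   -> []
-5     -> [-5]
dup    -> [-5, -5]
*      -> [25]
-9     -> [25, -9]
over   -> [25, -9, 25]
rot    -> [-9, 25, 25]
mod    -> [-9, 0]
-      -> [-9]
negate -> [9]
drop   -> []
-7     -> [-7]
rot  — needs 3 operands, stack has 1 → underflow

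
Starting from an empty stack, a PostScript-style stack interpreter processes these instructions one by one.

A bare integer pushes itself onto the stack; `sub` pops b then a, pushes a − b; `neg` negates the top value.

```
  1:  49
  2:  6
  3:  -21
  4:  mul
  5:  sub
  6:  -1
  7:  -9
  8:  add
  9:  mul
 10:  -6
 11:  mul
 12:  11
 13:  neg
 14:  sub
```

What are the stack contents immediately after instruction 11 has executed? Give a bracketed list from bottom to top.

[10500]

49  → 49
6   → 49 6
-21 → 49 6 -21
mul → 49 -126
sub → 175
-1  → 175 -1
-9  → 175 -1 -9
add → 175 -10
mul → -1750
-6  → -1750 -6
mul → 10500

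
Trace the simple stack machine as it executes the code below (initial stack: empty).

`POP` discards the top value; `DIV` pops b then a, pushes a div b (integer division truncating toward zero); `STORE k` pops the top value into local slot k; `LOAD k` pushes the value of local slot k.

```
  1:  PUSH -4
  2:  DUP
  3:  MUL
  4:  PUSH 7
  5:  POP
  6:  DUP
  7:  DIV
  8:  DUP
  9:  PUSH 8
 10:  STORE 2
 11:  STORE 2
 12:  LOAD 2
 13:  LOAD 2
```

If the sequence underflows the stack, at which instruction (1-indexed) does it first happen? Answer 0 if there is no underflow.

PUSH -4  [-4]
DUP      [-4, -4]
MUL      [16]
PUSH 7   [16, 7]
POP      [16]
DUP      [16, 16]
DIV      [1]
DUP      [1, 1]
PUSH 8   [1, 1, 8]
STORE 2  [1, 1]
STORE 2  [1]
LOAD 2   [1, 1]
LOAD 2   [1, 1, 1]

0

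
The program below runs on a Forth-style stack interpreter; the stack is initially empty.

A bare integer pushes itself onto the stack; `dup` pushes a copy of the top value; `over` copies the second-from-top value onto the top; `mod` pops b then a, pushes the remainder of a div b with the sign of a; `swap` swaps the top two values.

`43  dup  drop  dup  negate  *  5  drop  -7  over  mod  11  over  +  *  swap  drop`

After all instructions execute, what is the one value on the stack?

43     → 43
dup    → 43 43
drop   → 43
dup    → 43 43
negate → 43 -43
*      → -1849
5      → -1849 5
drop   → -1849
-7     → -1849 -7
over   → -1849 -7 -1849
mod    → -1849 -7
11     → -1849 -7 11
over   → -1849 -7 11 -7
+      → -1849 -7 4
*      → -1849 -28
swap   → -28 -1849
drop   → -28

-28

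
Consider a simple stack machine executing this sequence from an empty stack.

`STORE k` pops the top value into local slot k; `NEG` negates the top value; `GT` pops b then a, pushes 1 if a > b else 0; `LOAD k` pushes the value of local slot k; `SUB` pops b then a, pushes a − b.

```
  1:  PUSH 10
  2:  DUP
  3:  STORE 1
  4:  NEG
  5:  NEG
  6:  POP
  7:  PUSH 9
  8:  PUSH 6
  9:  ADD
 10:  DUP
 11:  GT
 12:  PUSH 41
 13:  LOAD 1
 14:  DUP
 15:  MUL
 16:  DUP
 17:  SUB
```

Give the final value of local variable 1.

10

PUSH 10 : 10
DUP     : 10 10
STORE 1 : 10
NEG     : -10
NEG     : 10
POP     : (empty)
PUSH 9  : 9
PUSH 6  : 9 6
ADD     : 15
DUP     : 15 15
GT      : 0
PUSH 41 : 0 41
LOAD 1  : 0 41 10
DUP     : 0 41 10 10
MUL     : 0 41 100
DUP     : 0 41 100 100
SUB     : 0 41 0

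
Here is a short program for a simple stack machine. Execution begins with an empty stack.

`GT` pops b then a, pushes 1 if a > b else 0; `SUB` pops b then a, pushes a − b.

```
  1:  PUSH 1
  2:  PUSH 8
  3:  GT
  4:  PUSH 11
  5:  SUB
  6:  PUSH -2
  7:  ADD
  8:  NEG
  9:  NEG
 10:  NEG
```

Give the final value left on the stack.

13

PUSH 1   1
PUSH 8   1 8
GT       0
PUSH 11  0 11
SUB      -11
PUSH -2  -11 -2
ADD      -13
NEG      13
NEG      -13
NEG      13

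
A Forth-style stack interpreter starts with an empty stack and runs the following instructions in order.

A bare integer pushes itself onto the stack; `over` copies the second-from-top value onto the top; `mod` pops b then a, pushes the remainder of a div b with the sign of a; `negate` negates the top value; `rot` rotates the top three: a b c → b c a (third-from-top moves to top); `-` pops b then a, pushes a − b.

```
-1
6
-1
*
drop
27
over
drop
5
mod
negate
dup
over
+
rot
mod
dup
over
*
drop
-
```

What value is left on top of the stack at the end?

-1     : [-1]
6      : [-1, 6]
-1     : [-1, 6, -1]
*      : [-1, -6]
drop   : [-1]
27     : [-1, 27]
over   : [-1, 27, -1]
drop   : [-1, 27]
5      : [-1, 27, 5]
mod    : [-1, 2]
negate : [-1, -2]
dup    : [-1, -2, -2]
over   : [-1, -2, -2, -2]
+      : [-1, -2, -4]
rot    : [-2, -4, -1]
mod    : [-2, 0]
dup    : [-2, 0, 0]
over   : [-2, 0, 0, 0]
*      : [-2, 0, 0]
drop   : [-2, 0]
-      : [-2]

-2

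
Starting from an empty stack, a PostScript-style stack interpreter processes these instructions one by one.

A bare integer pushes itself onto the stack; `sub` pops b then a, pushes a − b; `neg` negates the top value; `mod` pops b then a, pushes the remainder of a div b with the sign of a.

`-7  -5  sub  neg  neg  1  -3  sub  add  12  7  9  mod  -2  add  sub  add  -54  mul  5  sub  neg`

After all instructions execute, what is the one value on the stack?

-7  → [-7]
-5  → [-7, -5]
sub → [-2]
neg → [2]
neg → [-2]
1   → [-2, 1]
-3  → [-2, 1, -3]
sub → [-2, 4]
add → [2]
12  → [2, 12]
7   → [2, 12, 7]
9   → [2, 12, 7, 9]
mod → [2, 12, 7]
-2  → [2, 12, 7, -2]
add → [2, 12, 5]
sub → [2, 7]
add → [9]
-54 → [9, -54]
mul → [-486]
5   → [-486, 5]
sub → [-491]
neg → [491]

491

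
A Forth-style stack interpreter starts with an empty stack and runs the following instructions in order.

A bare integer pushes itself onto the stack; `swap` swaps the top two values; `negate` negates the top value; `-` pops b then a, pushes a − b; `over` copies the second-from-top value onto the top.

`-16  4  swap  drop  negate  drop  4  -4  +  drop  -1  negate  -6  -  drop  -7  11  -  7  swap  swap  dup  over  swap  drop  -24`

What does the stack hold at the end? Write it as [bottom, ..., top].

[-18, 7, 7, -24]

-16     -16
4       -16 4
swap    4 -16
drop    4
negate  -4
drop    (empty)
4       4
-4      4 -4
+       0
drop    (empty)
-1      -1
negate  1
-6      1 -6
-       7
drop    (empty)
-7      -7
11      -7 11
-       -18
7       -18 7
swap    7 -18
swap    -18 7
dup     -18 7 7
over    -18 7 7 7
swap    -18 7 7 7
drop    -18 7 7
-24     -18 7 7 -24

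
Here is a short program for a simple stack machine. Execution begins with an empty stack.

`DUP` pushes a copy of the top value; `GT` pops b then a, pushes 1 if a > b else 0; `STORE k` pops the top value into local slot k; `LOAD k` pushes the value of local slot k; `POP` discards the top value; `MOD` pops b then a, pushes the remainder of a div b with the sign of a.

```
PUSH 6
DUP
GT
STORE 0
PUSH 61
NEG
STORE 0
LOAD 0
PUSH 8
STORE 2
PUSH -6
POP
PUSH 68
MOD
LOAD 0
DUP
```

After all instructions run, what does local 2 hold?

8

PUSH 6   6
DUP      6 6
GT       0
STORE 0  (empty)
PUSH 61  61
NEG      -61
STORE 0  (empty)
LOAD 0   -61
PUSH 8   -61 8
STORE 2  -61
PUSH -6  -61 -6
POP      -61
PUSH 68  -61 68
MOD      -61
LOAD 0   -61 -61
DUP      -61 -61 -61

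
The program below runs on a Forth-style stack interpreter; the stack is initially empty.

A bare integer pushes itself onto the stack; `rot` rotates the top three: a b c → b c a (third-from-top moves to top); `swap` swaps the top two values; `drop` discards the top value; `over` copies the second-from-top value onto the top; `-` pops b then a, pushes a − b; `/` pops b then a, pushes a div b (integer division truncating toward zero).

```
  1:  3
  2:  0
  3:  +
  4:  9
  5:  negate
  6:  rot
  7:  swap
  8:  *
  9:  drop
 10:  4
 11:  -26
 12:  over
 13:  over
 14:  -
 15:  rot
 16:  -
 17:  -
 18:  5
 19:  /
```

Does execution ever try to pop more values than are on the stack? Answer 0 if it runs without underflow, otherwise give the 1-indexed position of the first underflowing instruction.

6

3      → 3
0      → 3 0
+      → 3
9      → 3 9
negate → 3 -9
rot  — needs 3 operands, stack has 2 → underflow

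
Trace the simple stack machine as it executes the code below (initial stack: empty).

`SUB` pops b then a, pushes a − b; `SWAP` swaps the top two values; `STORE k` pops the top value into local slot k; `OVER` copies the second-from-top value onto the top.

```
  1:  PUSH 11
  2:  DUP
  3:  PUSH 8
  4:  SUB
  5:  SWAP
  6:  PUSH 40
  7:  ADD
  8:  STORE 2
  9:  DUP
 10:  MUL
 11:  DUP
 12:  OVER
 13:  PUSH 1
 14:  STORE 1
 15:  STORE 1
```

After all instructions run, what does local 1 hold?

9

PUSH 11 -> 11
DUP     -> 11 11
PUSH 8  -> 11 11 8
SUB     -> 11 3
SWAP    -> 3 11
PUSH 40 -> 3 11 40
ADD     -> 3 51
STORE 2 -> 3
DUP     -> 3 3
MUL     -> 9
DUP     -> 9 9
OVER    -> 9 9 9
PUSH 1  -> 9 9 9 1
STORE 1 -> 9 9 9
STORE 1 -> 9 9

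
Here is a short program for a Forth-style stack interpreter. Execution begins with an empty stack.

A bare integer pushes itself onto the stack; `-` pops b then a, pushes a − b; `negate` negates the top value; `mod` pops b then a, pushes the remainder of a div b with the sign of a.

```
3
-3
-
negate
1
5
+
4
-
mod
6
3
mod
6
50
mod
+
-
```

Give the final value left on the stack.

-6

3       3
-3      3 -3
-       6
negate  -6
1       -6 1
5       -6 1 5
+       -6 6
4       -6 6 4
-       -6 2
mod     0
6       0 6
3       0 6 3
mod     0 0
6       0 0 6
50      0 0 6 50
mod     0 0 6
+       0 6
-       -6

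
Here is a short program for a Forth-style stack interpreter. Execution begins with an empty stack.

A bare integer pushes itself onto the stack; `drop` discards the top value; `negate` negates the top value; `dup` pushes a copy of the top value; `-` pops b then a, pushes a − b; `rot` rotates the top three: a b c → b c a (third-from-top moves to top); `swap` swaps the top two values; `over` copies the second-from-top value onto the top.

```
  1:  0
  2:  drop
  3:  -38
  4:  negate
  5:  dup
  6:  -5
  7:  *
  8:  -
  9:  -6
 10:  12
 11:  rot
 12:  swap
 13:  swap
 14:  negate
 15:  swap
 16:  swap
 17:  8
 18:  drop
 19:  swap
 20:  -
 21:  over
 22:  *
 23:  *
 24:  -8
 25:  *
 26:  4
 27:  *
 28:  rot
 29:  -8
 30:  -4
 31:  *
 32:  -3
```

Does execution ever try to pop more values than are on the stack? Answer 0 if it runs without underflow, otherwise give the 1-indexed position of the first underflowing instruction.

28

0      : 0
drop   : (empty)
-38    : -38
negate : 38
dup    : 38 38
-5     : 38 38 -5
*      : 38 -190
-      : 228
-6     : 228 -6
12     : 228 -6 12
rot    : -6 12 228
swap   : -6 228 12
swap   : -6 12 228
negate : -6 12 -228
swap   : -6 -228 12
swap   : -6 12 -228
8      : -6 12 -228 8
drop   : -6 12 -228
swap   : -6 -228 12
-      : -6 -240
over   : -6 -240 -6
*      : -6 1440
*      : -8640
-8     : -8640 -8
*      : 69120
4      : 69120 4
*      : 276480
rot  — needs 3 operands, stack has 1 → underflow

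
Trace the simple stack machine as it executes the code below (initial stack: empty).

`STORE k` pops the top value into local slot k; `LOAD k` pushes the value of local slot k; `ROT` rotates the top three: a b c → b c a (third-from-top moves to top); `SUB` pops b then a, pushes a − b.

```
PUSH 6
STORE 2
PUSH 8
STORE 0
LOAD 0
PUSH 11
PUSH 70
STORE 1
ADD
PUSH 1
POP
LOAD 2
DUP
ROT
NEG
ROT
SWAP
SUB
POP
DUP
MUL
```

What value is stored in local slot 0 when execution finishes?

PUSH 6   6
STORE 2  (empty)
PUSH 8   8
STORE 0  (empty)
LOAD 0   8
PUSH 11  8 11
PUSH 70  8 11 70
STORE 1  8 11
ADD      19
PUSH 1   19 1
POP      19
LOAD 2   19 6
DUP      19 6 6
ROT      6 6 19
NEG      6 6 -19
ROT      6 -19 6
SWAP     6 6 -19
SUB      6 25
POP      6
DUP      6 6
MUL      36

8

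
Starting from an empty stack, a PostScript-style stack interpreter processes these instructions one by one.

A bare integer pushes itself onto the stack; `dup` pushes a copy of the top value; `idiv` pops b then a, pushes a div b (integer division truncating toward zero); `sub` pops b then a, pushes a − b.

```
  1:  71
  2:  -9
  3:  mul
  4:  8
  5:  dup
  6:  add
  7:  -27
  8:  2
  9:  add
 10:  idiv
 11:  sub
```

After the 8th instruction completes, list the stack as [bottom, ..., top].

71  → 71
-9  → 71 -9
mul → -639
8   → -639 8
dup → -639 8 8
add → -639 16
-27 → -639 16 -27
2   → -639 16 -27 2

[-639, 16, -27, 2]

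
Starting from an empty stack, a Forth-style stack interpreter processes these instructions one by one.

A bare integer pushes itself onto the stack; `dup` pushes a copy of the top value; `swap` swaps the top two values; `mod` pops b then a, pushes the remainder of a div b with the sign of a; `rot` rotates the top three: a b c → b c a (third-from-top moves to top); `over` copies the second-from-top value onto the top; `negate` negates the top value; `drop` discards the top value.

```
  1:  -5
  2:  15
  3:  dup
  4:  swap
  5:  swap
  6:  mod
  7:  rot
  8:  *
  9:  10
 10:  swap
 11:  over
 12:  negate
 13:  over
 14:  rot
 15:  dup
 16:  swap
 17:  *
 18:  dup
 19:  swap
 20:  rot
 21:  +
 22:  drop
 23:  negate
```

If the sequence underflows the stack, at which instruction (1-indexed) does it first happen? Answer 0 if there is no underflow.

7

-5   -> -5
15   -> -5 15
dup  -> -5 15 15
swap -> -5 15 15
swap -> -5 15 15
mod  -> -5 0
rot  — needs 3 operands, stack has 2 → underflow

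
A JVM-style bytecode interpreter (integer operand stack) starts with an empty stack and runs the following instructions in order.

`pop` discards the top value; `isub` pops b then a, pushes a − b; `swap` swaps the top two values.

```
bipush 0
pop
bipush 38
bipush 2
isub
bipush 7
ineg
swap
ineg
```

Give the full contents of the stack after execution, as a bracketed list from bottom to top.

[-7, -36]

bipush 0  -> [0]
pop       -> []
bipush 38 -> [38]
bipush 2  -> [38, 2]
isub      -> [36]
bipush 7  -> [36, 7]
ineg      -> [36, -7]
swap      -> [-7, 36]
ineg      -> [-7, -36]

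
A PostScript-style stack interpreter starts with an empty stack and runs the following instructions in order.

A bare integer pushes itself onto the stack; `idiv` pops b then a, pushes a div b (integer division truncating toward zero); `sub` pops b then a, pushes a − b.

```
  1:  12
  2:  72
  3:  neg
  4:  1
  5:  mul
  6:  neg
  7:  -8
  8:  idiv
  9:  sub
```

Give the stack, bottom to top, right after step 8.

[12, -9]

12   -> 12
72   -> 12 72
neg  -> 12 -72
1    -> 12 -72 1
mul  -> 12 -72
neg  -> 12 72
-8   -> 12 72 -8
idiv -> 12 -9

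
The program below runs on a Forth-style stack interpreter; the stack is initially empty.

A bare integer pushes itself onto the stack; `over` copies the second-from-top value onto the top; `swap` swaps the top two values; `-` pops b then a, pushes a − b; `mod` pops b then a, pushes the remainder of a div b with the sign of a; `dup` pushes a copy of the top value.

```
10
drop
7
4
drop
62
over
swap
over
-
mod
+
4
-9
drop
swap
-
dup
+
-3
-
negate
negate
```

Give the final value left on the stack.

10     : [10]
drop   : []
7      : [7]
4      : [7, 4]
drop   : [7]
62     : [7, 62]
over   : [7, 62, 7]
swap   : [7, 7, 62]
over   : [7, 7, 62, 7]
-      : [7, 7, 55]
mod    : [7, 7]
+      : [14]
4      : [14, 4]
-9     : [14, 4, -9]
drop   : [14, 4]
swap   : [4, 14]
-      : [-10]
dup    : [-10, -10]
+      : [-20]
-3     : [-20, -3]
-      : [-17]
negate : [17]
negate : [-17]

-17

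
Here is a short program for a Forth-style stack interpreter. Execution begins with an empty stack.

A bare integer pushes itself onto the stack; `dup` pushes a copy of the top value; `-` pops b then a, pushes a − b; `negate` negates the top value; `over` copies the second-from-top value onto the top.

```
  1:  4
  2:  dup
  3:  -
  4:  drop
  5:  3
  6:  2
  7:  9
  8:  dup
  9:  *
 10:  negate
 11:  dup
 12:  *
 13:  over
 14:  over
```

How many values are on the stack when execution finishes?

5

4      -> [4]
dup    -> [4, 4]
-      -> [0]
drop   -> []
3      -> [3]
2      -> [3, 2]
9      -> [3, 2, 9]
dup    -> [3, 2, 9, 9]
*      -> [3, 2, 81]
negate -> [3, 2, -81]
dup    -> [3, 2, -81, -81]
*      -> [3, 2, 6561]
over   -> [3, 2, 6561, 2]
over   -> [3, 2, 6561, 2, 6561]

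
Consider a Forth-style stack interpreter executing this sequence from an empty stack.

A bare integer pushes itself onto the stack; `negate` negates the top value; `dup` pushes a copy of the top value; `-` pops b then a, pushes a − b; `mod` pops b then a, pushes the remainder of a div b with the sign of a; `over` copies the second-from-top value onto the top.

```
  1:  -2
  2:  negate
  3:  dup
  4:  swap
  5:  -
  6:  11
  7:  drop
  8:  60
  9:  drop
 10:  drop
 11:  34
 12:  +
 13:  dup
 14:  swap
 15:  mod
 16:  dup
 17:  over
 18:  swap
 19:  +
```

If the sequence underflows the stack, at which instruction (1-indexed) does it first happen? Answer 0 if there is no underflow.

12

-2     → [-2]
negate → [2]
dup    → [2, 2]
swap   → [2, 2]
-      → [0]
11     → [0, 11]
drop   → [0]
60     → [0, 60]
drop   → [0]
drop   → []
34     → [34]
+  — needs 2 operands, stack has 1 → underflow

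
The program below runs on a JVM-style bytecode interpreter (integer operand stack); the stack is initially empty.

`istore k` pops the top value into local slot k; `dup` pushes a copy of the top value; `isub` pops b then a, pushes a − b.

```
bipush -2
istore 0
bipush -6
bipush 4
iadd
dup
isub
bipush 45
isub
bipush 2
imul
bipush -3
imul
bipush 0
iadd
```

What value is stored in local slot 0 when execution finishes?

-2

bipush -2  [-2]
istore 0   []
bipush -6  [-6]
bipush 4   [-6, 4]
iadd       [-2]
dup        [-2, -2]
isub       [0]
bipush 45  [0, 45]
isub       [-45]
bipush 2   [-45, 2]
imul       [-90]
bipush -3  [-90, -3]
imul       [270]
bipush 0   [270, 0]
iadd       [270]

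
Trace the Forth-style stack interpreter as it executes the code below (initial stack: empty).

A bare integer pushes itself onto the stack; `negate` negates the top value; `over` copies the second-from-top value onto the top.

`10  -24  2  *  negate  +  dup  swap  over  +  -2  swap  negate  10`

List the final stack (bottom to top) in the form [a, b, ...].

10      10
-24     10 -24
2       10 -24 2
*       10 -48
negate  10 48
+       58
dup     58 58
swap    58 58
over    58 58 58
+       58 116
-2      58 116 -2
swap    58 -2 116
negate  58 -2 -116
10      58 -2 -116 10

[58, -2, -116, 10]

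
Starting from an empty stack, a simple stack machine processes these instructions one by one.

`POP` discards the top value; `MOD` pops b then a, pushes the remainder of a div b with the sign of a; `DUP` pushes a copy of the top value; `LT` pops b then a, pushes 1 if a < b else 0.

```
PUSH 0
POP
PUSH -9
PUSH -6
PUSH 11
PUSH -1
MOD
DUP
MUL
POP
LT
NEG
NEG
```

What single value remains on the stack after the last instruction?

1

PUSH 0  -> [0]
POP     -> []
PUSH -9 -> [-9]
PUSH -6 -> [-9, -6]
PUSH 11 -> [-9, -6, 11]
PUSH -1 -> [-9, -6, 11, -1]
MOD     -> [-9, -6, 0]
DUP     -> [-9, -6, 0, 0]
MUL     -> [-9, -6, 0]
POP     -> [-9, -6]
LT      -> [1]
NEG     -> [-1]
NEG     -> [1]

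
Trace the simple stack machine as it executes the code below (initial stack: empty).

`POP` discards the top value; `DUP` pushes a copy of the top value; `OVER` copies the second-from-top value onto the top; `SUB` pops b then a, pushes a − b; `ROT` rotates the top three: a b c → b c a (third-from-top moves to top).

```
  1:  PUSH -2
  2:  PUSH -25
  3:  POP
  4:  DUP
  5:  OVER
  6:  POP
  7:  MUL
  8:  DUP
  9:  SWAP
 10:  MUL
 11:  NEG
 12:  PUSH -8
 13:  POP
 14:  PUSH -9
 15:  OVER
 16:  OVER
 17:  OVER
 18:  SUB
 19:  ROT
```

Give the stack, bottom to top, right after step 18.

PUSH -2  : [-2]
PUSH -25 : [-2, -25]
POP      : [-2]
DUP      : [-2, -2]
OVER     : [-2, -2, -2]
POP      : [-2, -2]
MUL      : [4]
DUP      : [4, 4]
SWAP     : [4, 4]
MUL      : [16]
NEG      : [-16]
PUSH -8  : [-16, -8]
POP      : [-16]
PUSH -9  : [-16, -9]
OVER     : [-16, -9, -16]
OVER     : [-16, -9, -16, -9]
OVER     : [-16, -9, -16, -9, -16]
SUB      : [-16, -9, -16, 7]

[-16, -9, -16, 7]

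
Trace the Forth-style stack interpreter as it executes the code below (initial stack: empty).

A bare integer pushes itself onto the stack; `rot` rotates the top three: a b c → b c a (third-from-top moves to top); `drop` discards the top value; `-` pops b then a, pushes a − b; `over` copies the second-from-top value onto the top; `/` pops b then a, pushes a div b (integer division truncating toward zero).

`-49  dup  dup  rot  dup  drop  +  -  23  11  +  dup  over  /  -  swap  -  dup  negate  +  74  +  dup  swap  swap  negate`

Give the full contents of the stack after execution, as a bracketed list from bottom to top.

-49    -> -49
dup    -> -49 -49
dup    -> -49 -49 -49
rot    -> -49 -49 -49
dup    -> -49 -49 -49 -49
drop   -> -49 -49 -49
+      -> -49 -98
-      -> 49
23     -> 49 23
11     -> 49 23 11
+      -> 49 34
dup    -> 49 34 34
over   -> 49 34 34 34
/      -> 49 34 1
-      -> 49 33
swap   -> 33 49
-      -> -16
dup    -> -16 -16
negate -> -16 16
+      -> 0
74     -> 0 74
+      -> 74
dup    -> 74 74
swap   -> 74 74
swap   -> 74 74
negate -> 74 -74

[74, -74]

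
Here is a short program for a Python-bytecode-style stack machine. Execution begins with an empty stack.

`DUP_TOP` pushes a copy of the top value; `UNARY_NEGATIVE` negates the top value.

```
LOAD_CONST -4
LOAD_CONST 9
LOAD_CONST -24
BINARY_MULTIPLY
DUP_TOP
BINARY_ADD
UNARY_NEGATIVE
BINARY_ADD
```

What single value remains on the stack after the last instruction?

428

LOAD_CONST -4   -> [-4]
LOAD_CONST 9    -> [-4, 9]
LOAD_CONST -24  -> [-4, 9, -24]
BINARY_MULTIPLY -> [-4, -216]
DUP_TOP         -> [-4, -216, -216]
BINARY_ADD      -> [-4, -432]
UNARY_NEGATIVE  -> [-4, 432]
BINARY_ADD      -> [428]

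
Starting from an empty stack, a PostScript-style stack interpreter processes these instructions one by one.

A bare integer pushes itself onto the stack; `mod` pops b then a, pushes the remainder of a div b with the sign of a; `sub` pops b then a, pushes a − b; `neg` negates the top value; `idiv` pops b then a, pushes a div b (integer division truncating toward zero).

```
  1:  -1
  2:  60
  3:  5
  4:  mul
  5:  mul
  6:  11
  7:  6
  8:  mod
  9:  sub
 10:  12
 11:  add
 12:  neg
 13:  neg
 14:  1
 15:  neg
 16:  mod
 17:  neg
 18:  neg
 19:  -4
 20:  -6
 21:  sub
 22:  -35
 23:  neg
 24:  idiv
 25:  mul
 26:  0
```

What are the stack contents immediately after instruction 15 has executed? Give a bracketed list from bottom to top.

[-293, -1]

-1   [-1]
60   [-1, 60]
5    [-1, 60, 5]
mul  [-1, 300]
mul  [-300]
11   [-300, 11]
6    [-300, 11, 6]
mod  [-300, 5]
sub  [-305]
12   [-305, 12]
add  [-293]
neg  [293]
neg  [-293]
1    [-293, 1]
neg  [-293, -1]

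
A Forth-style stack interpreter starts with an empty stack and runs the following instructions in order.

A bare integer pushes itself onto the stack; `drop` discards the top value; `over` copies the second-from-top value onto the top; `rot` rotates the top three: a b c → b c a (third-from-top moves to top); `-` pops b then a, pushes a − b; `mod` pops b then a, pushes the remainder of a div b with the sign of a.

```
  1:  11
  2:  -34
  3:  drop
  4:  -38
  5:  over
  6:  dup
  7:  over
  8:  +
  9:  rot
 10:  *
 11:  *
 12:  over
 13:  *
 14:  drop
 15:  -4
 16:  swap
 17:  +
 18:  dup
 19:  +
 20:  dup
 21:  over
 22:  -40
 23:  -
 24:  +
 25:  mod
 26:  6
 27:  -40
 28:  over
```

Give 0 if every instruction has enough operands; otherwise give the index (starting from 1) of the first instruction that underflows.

0

11   → [11]
-34  → [11, -34]
drop → [11]
-38  → [11, -38]
over → [11, -38, 11]
dup  → [11, -38, 11, 11]
over → [11, -38, 11, 11, 11]
+    → [11, -38, 11, 22]
rot  → [11, 11, 22, -38]
*    → [11, 11, -836]
*    → [11, -9196]
over → [11, -9196, 11]
*    → [11, -101156]
drop → [11]
-4   → [11, -4]
swap → [-4, 11]
+    → [7]
dup  → [7, 7]
+    → [14]
dup  → [14, 14]
over → [14, 14, 14]
-40  → [14, 14, 14, -40]
-    → [14, 14, 54]
+    → [14, 68]
mod  → [14]
6    → [14, 6]
-40  → [14, 6, -40]
over → [14, 6, -40, 6]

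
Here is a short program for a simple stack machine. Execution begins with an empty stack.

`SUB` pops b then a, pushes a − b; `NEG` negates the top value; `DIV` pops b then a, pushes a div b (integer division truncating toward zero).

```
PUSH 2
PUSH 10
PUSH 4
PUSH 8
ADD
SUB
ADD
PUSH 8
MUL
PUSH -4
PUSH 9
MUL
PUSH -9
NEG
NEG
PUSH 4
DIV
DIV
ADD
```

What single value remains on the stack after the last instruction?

18

PUSH 2   [2]
PUSH 10  [2, 10]
PUSH 4   [2, 10, 4]
PUSH 8   [2, 10, 4, 8]
ADD      [2, 10, 12]
SUB      [2, -2]
ADD      [0]
PUSH 8   [0, 8]
MUL      [0]
PUSH -4  [0, -4]
PUSH 9   [0, -4, 9]
MUL      [0, -36]
PUSH -9  [0, -36, -9]
NEG      [0, -36, 9]
NEG      [0, -36, -9]
PUSH 4   [0, -36, -9, 4]
DIV      [0, -36, -2]
DIV      [0, 18]
ADD      [18]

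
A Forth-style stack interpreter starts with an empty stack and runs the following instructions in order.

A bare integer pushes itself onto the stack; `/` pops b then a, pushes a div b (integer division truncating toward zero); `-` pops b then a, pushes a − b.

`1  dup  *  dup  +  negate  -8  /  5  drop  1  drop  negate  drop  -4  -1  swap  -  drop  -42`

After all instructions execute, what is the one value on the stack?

-42

1      -> [1]
dup    -> [1, 1]
*      -> [1]
dup    -> [1, 1]
+      -> [2]
negate -> [-2]
-8     -> [-2, -8]
/      -> [0]
5      -> [0, 5]
drop   -> [0]
1      -> [0, 1]
drop   -> [0]
negate -> [0]
drop   -> []
-4     -> [-4]
-1     -> [-4, -1]
swap   -> [-1, -4]
-      -> [3]
drop   -> []
-42    -> [-42]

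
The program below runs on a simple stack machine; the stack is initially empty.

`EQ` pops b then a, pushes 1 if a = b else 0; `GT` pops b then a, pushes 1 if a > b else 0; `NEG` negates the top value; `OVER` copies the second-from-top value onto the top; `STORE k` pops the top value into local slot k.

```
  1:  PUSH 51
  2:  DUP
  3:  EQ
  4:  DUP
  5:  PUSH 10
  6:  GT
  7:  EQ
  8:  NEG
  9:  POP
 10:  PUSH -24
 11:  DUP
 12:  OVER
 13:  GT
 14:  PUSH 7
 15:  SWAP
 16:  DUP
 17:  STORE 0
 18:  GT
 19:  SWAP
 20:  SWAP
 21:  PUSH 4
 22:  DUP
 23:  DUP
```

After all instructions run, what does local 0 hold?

PUSH 51  : [51]
DUP      : [51, 51]
EQ       : [1]
DUP      : [1, 1]
PUSH 10  : [1, 1, 10]
GT       : [1, 0]
EQ       : [0]
NEG      : [0]
POP      : []
PUSH -24 : [-24]
DUP      : [-24, -24]
OVER     : [-24, -24, -24]
GT       : [-24, 0]
PUSH 7   : [-24, 0, 7]
SWAP     : [-24, 7, 0]
DUP      : [-24, 7, 0, 0]
STORE 0  : [-24, 7, 0]
GT       : [-24, 1]
SWAP     : [1, -24]
SWAP     : [-24, 1]
PUSH 4   : [-24, 1, 4]
DUP      : [-24, 1, 4, 4]
DUP      : [-24, 1, 4, 4, 4]

0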